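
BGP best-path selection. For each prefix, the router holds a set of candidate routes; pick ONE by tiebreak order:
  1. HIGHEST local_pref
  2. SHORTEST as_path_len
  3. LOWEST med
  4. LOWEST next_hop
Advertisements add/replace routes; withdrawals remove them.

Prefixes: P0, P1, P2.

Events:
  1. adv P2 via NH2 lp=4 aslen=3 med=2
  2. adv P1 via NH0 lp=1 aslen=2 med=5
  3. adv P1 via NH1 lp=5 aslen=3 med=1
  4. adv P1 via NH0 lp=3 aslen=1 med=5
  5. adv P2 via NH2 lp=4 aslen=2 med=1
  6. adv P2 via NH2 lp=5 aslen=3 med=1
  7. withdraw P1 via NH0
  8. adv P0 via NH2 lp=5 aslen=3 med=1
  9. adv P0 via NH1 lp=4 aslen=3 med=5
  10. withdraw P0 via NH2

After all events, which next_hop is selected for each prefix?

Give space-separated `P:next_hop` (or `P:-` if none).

Op 1: best P0=- P1=- P2=NH2
Op 2: best P0=- P1=NH0 P2=NH2
Op 3: best P0=- P1=NH1 P2=NH2
Op 4: best P0=- P1=NH1 P2=NH2
Op 5: best P0=- P1=NH1 P2=NH2
Op 6: best P0=- P1=NH1 P2=NH2
Op 7: best P0=- P1=NH1 P2=NH2
Op 8: best P0=NH2 P1=NH1 P2=NH2
Op 9: best P0=NH2 P1=NH1 P2=NH2
Op 10: best P0=NH1 P1=NH1 P2=NH2

Answer: P0:NH1 P1:NH1 P2:NH2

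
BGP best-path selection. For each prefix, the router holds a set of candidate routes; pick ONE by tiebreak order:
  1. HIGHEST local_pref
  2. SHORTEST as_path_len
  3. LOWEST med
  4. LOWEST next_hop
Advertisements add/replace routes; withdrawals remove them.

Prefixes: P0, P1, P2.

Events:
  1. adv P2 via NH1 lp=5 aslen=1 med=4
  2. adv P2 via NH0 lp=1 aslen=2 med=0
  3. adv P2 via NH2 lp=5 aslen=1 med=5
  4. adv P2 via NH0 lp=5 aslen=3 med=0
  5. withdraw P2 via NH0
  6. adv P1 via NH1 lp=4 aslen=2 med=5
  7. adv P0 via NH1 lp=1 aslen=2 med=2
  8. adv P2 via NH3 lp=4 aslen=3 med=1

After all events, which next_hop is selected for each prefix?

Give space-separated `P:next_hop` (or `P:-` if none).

Answer: P0:NH1 P1:NH1 P2:NH1

Derivation:
Op 1: best P0=- P1=- P2=NH1
Op 2: best P0=- P1=- P2=NH1
Op 3: best P0=- P1=- P2=NH1
Op 4: best P0=- P1=- P2=NH1
Op 5: best P0=- P1=- P2=NH1
Op 6: best P0=- P1=NH1 P2=NH1
Op 7: best P0=NH1 P1=NH1 P2=NH1
Op 8: best P0=NH1 P1=NH1 P2=NH1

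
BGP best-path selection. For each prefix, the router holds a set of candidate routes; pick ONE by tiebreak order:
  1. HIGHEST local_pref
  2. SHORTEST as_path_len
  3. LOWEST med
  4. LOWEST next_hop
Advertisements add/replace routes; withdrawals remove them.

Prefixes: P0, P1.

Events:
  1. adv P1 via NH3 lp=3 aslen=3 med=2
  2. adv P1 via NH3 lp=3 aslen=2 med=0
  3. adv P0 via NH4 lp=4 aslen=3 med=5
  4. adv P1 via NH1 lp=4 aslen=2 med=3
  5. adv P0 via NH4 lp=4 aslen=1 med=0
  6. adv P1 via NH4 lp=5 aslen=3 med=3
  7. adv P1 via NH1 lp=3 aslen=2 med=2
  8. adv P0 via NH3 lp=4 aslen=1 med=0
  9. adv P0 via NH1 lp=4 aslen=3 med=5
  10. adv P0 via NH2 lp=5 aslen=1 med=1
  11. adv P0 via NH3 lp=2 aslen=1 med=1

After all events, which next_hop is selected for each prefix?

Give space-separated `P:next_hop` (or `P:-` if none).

Op 1: best P0=- P1=NH3
Op 2: best P0=- P1=NH3
Op 3: best P0=NH4 P1=NH3
Op 4: best P0=NH4 P1=NH1
Op 5: best P0=NH4 P1=NH1
Op 6: best P0=NH4 P1=NH4
Op 7: best P0=NH4 P1=NH4
Op 8: best P0=NH3 P1=NH4
Op 9: best P0=NH3 P1=NH4
Op 10: best P0=NH2 P1=NH4
Op 11: best P0=NH2 P1=NH4

Answer: P0:NH2 P1:NH4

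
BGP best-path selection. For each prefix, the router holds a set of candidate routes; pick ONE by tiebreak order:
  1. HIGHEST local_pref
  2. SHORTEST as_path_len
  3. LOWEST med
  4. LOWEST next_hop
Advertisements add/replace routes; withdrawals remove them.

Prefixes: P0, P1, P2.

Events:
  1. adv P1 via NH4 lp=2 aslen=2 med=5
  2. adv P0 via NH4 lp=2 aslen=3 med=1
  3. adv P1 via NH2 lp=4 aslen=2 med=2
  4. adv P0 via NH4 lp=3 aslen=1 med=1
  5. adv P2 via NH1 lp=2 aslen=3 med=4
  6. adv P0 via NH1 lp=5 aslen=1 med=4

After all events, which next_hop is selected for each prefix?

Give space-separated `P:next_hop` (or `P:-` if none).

Op 1: best P0=- P1=NH4 P2=-
Op 2: best P0=NH4 P1=NH4 P2=-
Op 3: best P0=NH4 P1=NH2 P2=-
Op 4: best P0=NH4 P1=NH2 P2=-
Op 5: best P0=NH4 P1=NH2 P2=NH1
Op 6: best P0=NH1 P1=NH2 P2=NH1

Answer: P0:NH1 P1:NH2 P2:NH1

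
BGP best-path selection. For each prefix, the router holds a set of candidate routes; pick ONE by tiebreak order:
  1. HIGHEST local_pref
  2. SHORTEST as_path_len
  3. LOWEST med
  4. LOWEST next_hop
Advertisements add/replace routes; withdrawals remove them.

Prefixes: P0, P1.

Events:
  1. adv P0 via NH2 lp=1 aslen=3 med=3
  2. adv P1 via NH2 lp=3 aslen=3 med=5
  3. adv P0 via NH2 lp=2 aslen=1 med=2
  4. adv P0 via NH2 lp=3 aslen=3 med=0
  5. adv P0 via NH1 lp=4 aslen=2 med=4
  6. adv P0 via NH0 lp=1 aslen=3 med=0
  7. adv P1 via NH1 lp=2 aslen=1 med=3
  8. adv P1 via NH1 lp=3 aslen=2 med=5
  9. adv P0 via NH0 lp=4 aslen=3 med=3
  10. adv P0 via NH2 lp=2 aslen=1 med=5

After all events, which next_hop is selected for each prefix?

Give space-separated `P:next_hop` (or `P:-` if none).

Op 1: best P0=NH2 P1=-
Op 2: best P0=NH2 P1=NH2
Op 3: best P0=NH2 P1=NH2
Op 4: best P0=NH2 P1=NH2
Op 5: best P0=NH1 P1=NH2
Op 6: best P0=NH1 P1=NH2
Op 7: best P0=NH1 P1=NH2
Op 8: best P0=NH1 P1=NH1
Op 9: best P0=NH1 P1=NH1
Op 10: best P0=NH1 P1=NH1

Answer: P0:NH1 P1:NH1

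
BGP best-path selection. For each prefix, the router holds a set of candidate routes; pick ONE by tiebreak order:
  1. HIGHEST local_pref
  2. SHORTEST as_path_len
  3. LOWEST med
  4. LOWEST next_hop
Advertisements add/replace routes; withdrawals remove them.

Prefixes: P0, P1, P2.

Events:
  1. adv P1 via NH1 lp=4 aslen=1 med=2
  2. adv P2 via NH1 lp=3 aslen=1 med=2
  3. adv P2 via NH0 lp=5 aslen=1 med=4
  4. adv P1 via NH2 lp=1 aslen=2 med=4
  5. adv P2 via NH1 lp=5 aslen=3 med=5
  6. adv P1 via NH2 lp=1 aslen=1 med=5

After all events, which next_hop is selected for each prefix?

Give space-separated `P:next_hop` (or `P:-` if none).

Answer: P0:- P1:NH1 P2:NH0

Derivation:
Op 1: best P0=- P1=NH1 P2=-
Op 2: best P0=- P1=NH1 P2=NH1
Op 3: best P0=- P1=NH1 P2=NH0
Op 4: best P0=- P1=NH1 P2=NH0
Op 5: best P0=- P1=NH1 P2=NH0
Op 6: best P0=- P1=NH1 P2=NH0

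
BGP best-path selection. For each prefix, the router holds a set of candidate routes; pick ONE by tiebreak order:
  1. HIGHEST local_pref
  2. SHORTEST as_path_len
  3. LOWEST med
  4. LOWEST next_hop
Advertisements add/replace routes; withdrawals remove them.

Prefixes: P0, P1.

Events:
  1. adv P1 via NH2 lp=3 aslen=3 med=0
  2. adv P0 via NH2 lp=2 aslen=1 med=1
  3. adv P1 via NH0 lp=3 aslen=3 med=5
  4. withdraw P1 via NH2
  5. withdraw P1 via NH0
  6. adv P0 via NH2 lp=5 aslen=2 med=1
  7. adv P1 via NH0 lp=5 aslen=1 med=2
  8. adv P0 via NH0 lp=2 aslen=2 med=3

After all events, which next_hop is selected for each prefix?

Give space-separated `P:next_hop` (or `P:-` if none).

Answer: P0:NH2 P1:NH0

Derivation:
Op 1: best P0=- P1=NH2
Op 2: best P0=NH2 P1=NH2
Op 3: best P0=NH2 P1=NH2
Op 4: best P0=NH2 P1=NH0
Op 5: best P0=NH2 P1=-
Op 6: best P0=NH2 P1=-
Op 7: best P0=NH2 P1=NH0
Op 8: best P0=NH2 P1=NH0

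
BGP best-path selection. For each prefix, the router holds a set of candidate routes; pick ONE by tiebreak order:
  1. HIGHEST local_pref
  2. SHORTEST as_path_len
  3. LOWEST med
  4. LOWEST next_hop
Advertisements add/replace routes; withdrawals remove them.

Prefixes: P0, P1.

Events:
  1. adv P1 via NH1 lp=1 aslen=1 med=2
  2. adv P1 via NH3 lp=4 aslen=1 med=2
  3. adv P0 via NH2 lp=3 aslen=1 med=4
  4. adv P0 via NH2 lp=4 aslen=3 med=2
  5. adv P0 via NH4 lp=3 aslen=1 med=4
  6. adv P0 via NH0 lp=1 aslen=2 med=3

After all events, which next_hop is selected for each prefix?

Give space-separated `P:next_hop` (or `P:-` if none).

Op 1: best P0=- P1=NH1
Op 2: best P0=- P1=NH3
Op 3: best P0=NH2 P1=NH3
Op 4: best P0=NH2 P1=NH3
Op 5: best P0=NH2 P1=NH3
Op 6: best P0=NH2 P1=NH3

Answer: P0:NH2 P1:NH3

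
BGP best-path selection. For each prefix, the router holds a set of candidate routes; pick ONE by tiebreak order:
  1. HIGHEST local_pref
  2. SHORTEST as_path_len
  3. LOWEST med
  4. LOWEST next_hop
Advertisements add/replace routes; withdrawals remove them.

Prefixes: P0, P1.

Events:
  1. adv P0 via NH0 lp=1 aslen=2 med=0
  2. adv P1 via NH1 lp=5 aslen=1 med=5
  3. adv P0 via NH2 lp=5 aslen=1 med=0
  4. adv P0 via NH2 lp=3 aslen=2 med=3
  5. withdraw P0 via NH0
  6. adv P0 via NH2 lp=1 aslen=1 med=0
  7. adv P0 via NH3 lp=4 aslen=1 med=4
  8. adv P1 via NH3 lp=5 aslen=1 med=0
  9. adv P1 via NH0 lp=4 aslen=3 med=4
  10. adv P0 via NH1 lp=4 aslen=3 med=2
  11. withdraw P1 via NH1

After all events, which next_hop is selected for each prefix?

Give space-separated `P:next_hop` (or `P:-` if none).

Answer: P0:NH3 P1:NH3

Derivation:
Op 1: best P0=NH0 P1=-
Op 2: best P0=NH0 P1=NH1
Op 3: best P0=NH2 P1=NH1
Op 4: best P0=NH2 P1=NH1
Op 5: best P0=NH2 P1=NH1
Op 6: best P0=NH2 P1=NH1
Op 7: best P0=NH3 P1=NH1
Op 8: best P0=NH3 P1=NH3
Op 9: best P0=NH3 P1=NH3
Op 10: best P0=NH3 P1=NH3
Op 11: best P0=NH3 P1=NH3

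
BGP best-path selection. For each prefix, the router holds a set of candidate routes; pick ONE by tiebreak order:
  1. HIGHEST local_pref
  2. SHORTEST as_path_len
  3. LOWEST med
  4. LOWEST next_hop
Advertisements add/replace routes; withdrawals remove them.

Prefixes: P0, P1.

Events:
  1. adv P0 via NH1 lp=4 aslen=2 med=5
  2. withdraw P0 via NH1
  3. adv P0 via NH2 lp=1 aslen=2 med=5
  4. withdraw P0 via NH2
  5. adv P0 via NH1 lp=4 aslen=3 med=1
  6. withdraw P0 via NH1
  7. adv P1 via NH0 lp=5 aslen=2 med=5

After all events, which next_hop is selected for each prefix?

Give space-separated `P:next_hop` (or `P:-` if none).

Answer: P0:- P1:NH0

Derivation:
Op 1: best P0=NH1 P1=-
Op 2: best P0=- P1=-
Op 3: best P0=NH2 P1=-
Op 4: best P0=- P1=-
Op 5: best P0=NH1 P1=-
Op 6: best P0=- P1=-
Op 7: best P0=- P1=NH0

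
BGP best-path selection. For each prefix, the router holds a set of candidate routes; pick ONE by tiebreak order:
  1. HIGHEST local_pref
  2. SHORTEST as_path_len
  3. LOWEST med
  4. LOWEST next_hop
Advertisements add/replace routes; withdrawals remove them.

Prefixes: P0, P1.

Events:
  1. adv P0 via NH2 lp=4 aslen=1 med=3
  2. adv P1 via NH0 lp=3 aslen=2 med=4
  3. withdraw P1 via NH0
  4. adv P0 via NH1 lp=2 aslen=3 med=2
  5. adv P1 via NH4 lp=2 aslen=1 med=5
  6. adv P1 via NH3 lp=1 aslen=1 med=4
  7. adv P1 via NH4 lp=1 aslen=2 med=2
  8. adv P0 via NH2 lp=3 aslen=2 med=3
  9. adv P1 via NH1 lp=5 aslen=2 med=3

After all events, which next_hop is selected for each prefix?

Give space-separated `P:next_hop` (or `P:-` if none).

Answer: P0:NH2 P1:NH1

Derivation:
Op 1: best P0=NH2 P1=-
Op 2: best P0=NH2 P1=NH0
Op 3: best P0=NH2 P1=-
Op 4: best P0=NH2 P1=-
Op 5: best P0=NH2 P1=NH4
Op 6: best P0=NH2 P1=NH4
Op 7: best P0=NH2 P1=NH3
Op 8: best P0=NH2 P1=NH3
Op 9: best P0=NH2 P1=NH1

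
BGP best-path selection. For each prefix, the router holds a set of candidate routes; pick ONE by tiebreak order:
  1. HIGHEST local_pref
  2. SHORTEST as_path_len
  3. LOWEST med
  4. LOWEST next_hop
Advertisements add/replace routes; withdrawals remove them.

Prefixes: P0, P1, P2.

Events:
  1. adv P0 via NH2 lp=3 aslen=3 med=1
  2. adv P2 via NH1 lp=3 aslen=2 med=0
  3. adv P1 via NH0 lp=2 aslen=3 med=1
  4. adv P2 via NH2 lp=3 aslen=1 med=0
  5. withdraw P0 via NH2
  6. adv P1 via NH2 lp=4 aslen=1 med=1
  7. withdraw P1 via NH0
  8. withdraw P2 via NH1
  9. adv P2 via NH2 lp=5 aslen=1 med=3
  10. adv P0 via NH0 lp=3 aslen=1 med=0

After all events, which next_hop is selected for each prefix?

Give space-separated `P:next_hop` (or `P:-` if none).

Answer: P0:NH0 P1:NH2 P2:NH2

Derivation:
Op 1: best P0=NH2 P1=- P2=-
Op 2: best P0=NH2 P1=- P2=NH1
Op 3: best P0=NH2 P1=NH0 P2=NH1
Op 4: best P0=NH2 P1=NH0 P2=NH2
Op 5: best P0=- P1=NH0 P2=NH2
Op 6: best P0=- P1=NH2 P2=NH2
Op 7: best P0=- P1=NH2 P2=NH2
Op 8: best P0=- P1=NH2 P2=NH2
Op 9: best P0=- P1=NH2 P2=NH2
Op 10: best P0=NH0 P1=NH2 P2=NH2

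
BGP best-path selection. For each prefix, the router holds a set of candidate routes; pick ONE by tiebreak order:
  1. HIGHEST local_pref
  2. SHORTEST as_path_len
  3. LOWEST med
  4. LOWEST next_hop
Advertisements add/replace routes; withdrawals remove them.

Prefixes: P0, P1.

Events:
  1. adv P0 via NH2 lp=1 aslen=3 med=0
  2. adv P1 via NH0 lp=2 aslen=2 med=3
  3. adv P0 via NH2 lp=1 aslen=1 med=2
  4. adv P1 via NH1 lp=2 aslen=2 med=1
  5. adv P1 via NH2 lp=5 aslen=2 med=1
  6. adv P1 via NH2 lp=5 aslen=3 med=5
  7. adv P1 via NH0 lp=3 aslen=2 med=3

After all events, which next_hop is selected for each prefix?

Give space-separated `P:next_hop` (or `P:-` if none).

Op 1: best P0=NH2 P1=-
Op 2: best P0=NH2 P1=NH0
Op 3: best P0=NH2 P1=NH0
Op 4: best P0=NH2 P1=NH1
Op 5: best P0=NH2 P1=NH2
Op 6: best P0=NH2 P1=NH2
Op 7: best P0=NH2 P1=NH2

Answer: P0:NH2 P1:NH2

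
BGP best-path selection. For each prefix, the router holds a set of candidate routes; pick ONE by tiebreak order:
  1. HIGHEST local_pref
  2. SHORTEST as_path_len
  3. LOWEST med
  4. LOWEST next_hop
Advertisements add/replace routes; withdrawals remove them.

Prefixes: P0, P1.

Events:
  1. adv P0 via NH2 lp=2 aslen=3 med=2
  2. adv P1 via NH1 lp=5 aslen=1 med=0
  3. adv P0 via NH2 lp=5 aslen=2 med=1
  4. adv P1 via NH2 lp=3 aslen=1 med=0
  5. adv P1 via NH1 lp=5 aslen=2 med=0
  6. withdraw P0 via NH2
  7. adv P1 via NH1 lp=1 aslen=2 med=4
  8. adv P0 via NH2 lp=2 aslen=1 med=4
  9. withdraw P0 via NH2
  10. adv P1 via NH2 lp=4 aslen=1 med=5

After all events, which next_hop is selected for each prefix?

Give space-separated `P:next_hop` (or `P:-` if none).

Answer: P0:- P1:NH2

Derivation:
Op 1: best P0=NH2 P1=-
Op 2: best P0=NH2 P1=NH1
Op 3: best P0=NH2 P1=NH1
Op 4: best P0=NH2 P1=NH1
Op 5: best P0=NH2 P1=NH1
Op 6: best P0=- P1=NH1
Op 7: best P0=- P1=NH2
Op 8: best P0=NH2 P1=NH2
Op 9: best P0=- P1=NH2
Op 10: best P0=- P1=NH2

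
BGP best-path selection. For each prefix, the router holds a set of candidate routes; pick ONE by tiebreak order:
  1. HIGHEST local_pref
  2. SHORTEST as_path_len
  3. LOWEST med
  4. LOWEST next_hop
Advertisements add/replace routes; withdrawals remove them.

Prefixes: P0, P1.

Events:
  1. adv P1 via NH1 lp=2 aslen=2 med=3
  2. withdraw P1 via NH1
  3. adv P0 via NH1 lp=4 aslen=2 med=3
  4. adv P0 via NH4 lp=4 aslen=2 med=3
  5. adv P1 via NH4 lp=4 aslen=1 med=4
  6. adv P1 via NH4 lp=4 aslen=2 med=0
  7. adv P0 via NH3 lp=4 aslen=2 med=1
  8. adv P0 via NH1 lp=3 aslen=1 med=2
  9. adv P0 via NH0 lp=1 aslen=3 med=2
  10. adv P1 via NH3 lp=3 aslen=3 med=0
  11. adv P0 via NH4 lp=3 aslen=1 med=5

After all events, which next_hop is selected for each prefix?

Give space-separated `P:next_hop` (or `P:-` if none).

Answer: P0:NH3 P1:NH4

Derivation:
Op 1: best P0=- P1=NH1
Op 2: best P0=- P1=-
Op 3: best P0=NH1 P1=-
Op 4: best P0=NH1 P1=-
Op 5: best P0=NH1 P1=NH4
Op 6: best P0=NH1 P1=NH4
Op 7: best P0=NH3 P1=NH4
Op 8: best P0=NH3 P1=NH4
Op 9: best P0=NH3 P1=NH4
Op 10: best P0=NH3 P1=NH4
Op 11: best P0=NH3 P1=NH4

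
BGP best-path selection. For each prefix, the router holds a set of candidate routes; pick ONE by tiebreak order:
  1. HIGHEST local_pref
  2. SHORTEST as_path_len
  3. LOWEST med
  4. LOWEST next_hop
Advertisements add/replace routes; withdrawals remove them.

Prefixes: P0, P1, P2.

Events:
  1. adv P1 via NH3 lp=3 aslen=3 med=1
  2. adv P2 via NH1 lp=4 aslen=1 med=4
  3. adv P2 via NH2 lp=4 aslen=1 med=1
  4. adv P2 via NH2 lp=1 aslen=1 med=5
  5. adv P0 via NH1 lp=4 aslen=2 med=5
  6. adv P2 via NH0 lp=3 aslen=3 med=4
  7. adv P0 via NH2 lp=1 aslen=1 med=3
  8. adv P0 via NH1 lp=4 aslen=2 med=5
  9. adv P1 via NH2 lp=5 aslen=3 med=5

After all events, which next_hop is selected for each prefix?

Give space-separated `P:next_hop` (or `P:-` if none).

Op 1: best P0=- P1=NH3 P2=-
Op 2: best P0=- P1=NH3 P2=NH1
Op 3: best P0=- P1=NH3 P2=NH2
Op 4: best P0=- P1=NH3 P2=NH1
Op 5: best P0=NH1 P1=NH3 P2=NH1
Op 6: best P0=NH1 P1=NH3 P2=NH1
Op 7: best P0=NH1 P1=NH3 P2=NH1
Op 8: best P0=NH1 P1=NH3 P2=NH1
Op 9: best P0=NH1 P1=NH2 P2=NH1

Answer: P0:NH1 P1:NH2 P2:NH1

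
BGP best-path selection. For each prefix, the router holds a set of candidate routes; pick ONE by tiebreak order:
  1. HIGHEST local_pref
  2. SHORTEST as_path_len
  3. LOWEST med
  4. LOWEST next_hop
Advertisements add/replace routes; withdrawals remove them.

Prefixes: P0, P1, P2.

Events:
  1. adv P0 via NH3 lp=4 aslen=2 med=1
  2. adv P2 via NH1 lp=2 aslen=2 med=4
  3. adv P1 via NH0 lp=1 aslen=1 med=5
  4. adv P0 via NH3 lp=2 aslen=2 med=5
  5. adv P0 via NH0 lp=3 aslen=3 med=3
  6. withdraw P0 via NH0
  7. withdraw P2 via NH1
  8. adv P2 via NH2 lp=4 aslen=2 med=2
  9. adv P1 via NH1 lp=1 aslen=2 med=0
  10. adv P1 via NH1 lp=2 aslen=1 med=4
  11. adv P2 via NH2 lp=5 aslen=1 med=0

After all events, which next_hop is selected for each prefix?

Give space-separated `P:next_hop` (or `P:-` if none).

Op 1: best P0=NH3 P1=- P2=-
Op 2: best P0=NH3 P1=- P2=NH1
Op 3: best P0=NH3 P1=NH0 P2=NH1
Op 4: best P0=NH3 P1=NH0 P2=NH1
Op 5: best P0=NH0 P1=NH0 P2=NH1
Op 6: best P0=NH3 P1=NH0 P2=NH1
Op 7: best P0=NH3 P1=NH0 P2=-
Op 8: best P0=NH3 P1=NH0 P2=NH2
Op 9: best P0=NH3 P1=NH0 P2=NH2
Op 10: best P0=NH3 P1=NH1 P2=NH2
Op 11: best P0=NH3 P1=NH1 P2=NH2

Answer: P0:NH3 P1:NH1 P2:NH2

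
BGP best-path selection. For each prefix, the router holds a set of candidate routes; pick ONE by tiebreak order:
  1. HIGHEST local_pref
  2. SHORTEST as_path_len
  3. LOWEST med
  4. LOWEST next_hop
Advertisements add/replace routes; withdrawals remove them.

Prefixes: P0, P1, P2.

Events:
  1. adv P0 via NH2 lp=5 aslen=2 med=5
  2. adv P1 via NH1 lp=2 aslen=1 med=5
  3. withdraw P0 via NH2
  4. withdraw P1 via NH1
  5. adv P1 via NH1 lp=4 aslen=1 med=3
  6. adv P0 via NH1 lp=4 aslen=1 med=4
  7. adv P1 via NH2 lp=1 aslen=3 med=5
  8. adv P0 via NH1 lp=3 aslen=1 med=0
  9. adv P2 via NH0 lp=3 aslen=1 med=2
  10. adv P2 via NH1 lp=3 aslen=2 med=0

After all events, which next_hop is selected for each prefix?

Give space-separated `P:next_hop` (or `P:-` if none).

Op 1: best P0=NH2 P1=- P2=-
Op 2: best P0=NH2 P1=NH1 P2=-
Op 3: best P0=- P1=NH1 P2=-
Op 4: best P0=- P1=- P2=-
Op 5: best P0=- P1=NH1 P2=-
Op 6: best P0=NH1 P1=NH1 P2=-
Op 7: best P0=NH1 P1=NH1 P2=-
Op 8: best P0=NH1 P1=NH1 P2=-
Op 9: best P0=NH1 P1=NH1 P2=NH0
Op 10: best P0=NH1 P1=NH1 P2=NH0

Answer: P0:NH1 P1:NH1 P2:NH0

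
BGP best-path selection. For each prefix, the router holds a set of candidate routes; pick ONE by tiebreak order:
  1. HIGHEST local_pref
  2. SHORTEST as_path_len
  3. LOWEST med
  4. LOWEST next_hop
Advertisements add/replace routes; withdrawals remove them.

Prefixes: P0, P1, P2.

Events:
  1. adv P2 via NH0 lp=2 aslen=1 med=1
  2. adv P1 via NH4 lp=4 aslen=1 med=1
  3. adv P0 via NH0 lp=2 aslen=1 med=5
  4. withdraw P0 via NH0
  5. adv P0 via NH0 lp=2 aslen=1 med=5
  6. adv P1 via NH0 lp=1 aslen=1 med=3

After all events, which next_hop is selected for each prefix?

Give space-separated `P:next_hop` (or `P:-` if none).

Answer: P0:NH0 P1:NH4 P2:NH0

Derivation:
Op 1: best P0=- P1=- P2=NH0
Op 2: best P0=- P1=NH4 P2=NH0
Op 3: best P0=NH0 P1=NH4 P2=NH0
Op 4: best P0=- P1=NH4 P2=NH0
Op 5: best P0=NH0 P1=NH4 P2=NH0
Op 6: best P0=NH0 P1=NH4 P2=NH0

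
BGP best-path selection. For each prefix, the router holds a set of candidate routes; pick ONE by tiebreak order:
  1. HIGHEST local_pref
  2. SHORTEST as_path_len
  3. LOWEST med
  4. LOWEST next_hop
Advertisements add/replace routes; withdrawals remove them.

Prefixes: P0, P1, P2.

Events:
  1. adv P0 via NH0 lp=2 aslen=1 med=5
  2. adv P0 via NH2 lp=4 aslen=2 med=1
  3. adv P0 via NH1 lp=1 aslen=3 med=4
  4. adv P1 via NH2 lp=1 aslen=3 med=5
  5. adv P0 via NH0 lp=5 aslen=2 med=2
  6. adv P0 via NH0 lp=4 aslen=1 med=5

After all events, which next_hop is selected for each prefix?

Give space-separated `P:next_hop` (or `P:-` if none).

Answer: P0:NH0 P1:NH2 P2:-

Derivation:
Op 1: best P0=NH0 P1=- P2=-
Op 2: best P0=NH2 P1=- P2=-
Op 3: best P0=NH2 P1=- P2=-
Op 4: best P0=NH2 P1=NH2 P2=-
Op 5: best P0=NH0 P1=NH2 P2=-
Op 6: best P0=NH0 P1=NH2 P2=-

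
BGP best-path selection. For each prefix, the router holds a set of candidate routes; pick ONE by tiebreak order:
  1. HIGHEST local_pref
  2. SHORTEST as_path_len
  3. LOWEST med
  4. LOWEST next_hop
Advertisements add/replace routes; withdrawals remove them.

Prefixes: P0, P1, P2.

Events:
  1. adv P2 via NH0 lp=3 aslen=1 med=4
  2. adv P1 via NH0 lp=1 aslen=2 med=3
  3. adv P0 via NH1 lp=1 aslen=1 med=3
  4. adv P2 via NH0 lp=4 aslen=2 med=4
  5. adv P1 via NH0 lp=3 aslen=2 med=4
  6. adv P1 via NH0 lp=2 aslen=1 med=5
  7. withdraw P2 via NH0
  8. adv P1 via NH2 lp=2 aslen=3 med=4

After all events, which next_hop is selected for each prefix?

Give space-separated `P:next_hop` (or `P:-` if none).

Op 1: best P0=- P1=- P2=NH0
Op 2: best P0=- P1=NH0 P2=NH0
Op 3: best P0=NH1 P1=NH0 P2=NH0
Op 4: best P0=NH1 P1=NH0 P2=NH0
Op 5: best P0=NH1 P1=NH0 P2=NH0
Op 6: best P0=NH1 P1=NH0 P2=NH0
Op 7: best P0=NH1 P1=NH0 P2=-
Op 8: best P0=NH1 P1=NH0 P2=-

Answer: P0:NH1 P1:NH0 P2:-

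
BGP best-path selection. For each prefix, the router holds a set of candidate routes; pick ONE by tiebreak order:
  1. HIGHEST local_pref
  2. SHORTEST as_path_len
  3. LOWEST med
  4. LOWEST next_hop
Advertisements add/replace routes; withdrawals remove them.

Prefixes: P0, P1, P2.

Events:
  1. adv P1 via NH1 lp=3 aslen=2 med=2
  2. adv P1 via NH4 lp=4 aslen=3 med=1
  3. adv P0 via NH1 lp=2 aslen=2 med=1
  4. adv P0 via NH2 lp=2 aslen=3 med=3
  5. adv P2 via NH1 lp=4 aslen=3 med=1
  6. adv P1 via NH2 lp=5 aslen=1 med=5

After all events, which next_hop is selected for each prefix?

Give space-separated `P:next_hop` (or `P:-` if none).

Op 1: best P0=- P1=NH1 P2=-
Op 2: best P0=- P1=NH4 P2=-
Op 3: best P0=NH1 P1=NH4 P2=-
Op 4: best P0=NH1 P1=NH4 P2=-
Op 5: best P0=NH1 P1=NH4 P2=NH1
Op 6: best P0=NH1 P1=NH2 P2=NH1

Answer: P0:NH1 P1:NH2 P2:NH1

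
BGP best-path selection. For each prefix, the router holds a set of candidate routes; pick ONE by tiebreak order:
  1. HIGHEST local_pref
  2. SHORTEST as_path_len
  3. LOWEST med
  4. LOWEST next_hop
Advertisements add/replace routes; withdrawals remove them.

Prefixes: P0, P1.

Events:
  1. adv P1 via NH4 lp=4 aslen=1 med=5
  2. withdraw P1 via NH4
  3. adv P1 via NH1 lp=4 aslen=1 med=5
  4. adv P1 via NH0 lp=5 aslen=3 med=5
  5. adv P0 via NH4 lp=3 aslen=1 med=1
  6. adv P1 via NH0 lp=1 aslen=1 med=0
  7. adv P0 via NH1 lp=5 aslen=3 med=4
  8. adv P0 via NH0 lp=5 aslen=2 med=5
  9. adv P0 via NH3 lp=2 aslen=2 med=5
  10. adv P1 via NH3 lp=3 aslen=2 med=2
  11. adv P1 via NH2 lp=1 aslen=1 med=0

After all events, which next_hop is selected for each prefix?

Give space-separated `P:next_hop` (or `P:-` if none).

Op 1: best P0=- P1=NH4
Op 2: best P0=- P1=-
Op 3: best P0=- P1=NH1
Op 4: best P0=- P1=NH0
Op 5: best P0=NH4 P1=NH0
Op 6: best P0=NH4 P1=NH1
Op 7: best P0=NH1 P1=NH1
Op 8: best P0=NH0 P1=NH1
Op 9: best P0=NH0 P1=NH1
Op 10: best P0=NH0 P1=NH1
Op 11: best P0=NH0 P1=NH1

Answer: P0:NH0 P1:NH1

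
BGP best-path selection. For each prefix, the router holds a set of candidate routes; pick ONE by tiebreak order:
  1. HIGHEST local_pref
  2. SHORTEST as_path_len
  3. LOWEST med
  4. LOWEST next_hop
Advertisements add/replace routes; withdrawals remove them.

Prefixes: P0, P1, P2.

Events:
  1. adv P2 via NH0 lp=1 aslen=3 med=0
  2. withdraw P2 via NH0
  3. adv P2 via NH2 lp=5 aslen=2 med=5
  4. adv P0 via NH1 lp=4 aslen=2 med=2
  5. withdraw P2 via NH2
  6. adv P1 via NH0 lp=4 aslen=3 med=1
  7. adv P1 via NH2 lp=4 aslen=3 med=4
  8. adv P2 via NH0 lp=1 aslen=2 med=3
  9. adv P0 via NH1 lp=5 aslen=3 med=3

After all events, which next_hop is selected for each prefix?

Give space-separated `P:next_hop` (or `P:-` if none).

Op 1: best P0=- P1=- P2=NH0
Op 2: best P0=- P1=- P2=-
Op 3: best P0=- P1=- P2=NH2
Op 4: best P0=NH1 P1=- P2=NH2
Op 5: best P0=NH1 P1=- P2=-
Op 6: best P0=NH1 P1=NH0 P2=-
Op 7: best P0=NH1 P1=NH0 P2=-
Op 8: best P0=NH1 P1=NH0 P2=NH0
Op 9: best P0=NH1 P1=NH0 P2=NH0

Answer: P0:NH1 P1:NH0 P2:NH0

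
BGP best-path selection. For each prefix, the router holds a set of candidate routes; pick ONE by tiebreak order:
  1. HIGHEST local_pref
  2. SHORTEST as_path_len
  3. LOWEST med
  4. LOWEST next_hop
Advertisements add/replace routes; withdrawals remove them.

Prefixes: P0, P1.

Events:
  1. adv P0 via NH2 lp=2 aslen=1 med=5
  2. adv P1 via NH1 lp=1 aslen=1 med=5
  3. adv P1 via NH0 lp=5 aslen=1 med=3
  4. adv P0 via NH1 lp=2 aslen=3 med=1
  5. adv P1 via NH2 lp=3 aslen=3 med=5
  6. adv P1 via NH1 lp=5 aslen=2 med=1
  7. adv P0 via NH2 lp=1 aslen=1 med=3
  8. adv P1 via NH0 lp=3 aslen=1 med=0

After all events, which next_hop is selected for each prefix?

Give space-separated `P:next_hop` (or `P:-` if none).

Op 1: best P0=NH2 P1=-
Op 2: best P0=NH2 P1=NH1
Op 3: best P0=NH2 P1=NH0
Op 4: best P0=NH2 P1=NH0
Op 5: best P0=NH2 P1=NH0
Op 6: best P0=NH2 P1=NH0
Op 7: best P0=NH1 P1=NH0
Op 8: best P0=NH1 P1=NH1

Answer: P0:NH1 P1:NH1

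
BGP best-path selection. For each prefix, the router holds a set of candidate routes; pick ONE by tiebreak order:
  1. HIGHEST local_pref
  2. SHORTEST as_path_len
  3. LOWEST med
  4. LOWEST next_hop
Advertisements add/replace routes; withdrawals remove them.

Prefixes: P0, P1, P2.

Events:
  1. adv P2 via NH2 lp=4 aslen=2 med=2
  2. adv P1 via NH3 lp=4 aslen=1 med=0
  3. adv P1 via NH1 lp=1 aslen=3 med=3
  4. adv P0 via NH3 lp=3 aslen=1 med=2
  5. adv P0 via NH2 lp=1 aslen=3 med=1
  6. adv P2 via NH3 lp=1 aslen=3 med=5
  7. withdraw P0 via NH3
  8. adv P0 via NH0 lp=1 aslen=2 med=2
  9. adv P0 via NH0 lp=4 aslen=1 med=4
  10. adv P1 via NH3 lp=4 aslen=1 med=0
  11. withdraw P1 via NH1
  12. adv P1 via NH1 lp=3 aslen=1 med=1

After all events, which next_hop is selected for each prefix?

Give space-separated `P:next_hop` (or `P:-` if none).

Op 1: best P0=- P1=- P2=NH2
Op 2: best P0=- P1=NH3 P2=NH2
Op 3: best P0=- P1=NH3 P2=NH2
Op 4: best P0=NH3 P1=NH3 P2=NH2
Op 5: best P0=NH3 P1=NH3 P2=NH2
Op 6: best P0=NH3 P1=NH3 P2=NH2
Op 7: best P0=NH2 P1=NH3 P2=NH2
Op 8: best P0=NH0 P1=NH3 P2=NH2
Op 9: best P0=NH0 P1=NH3 P2=NH2
Op 10: best P0=NH0 P1=NH3 P2=NH2
Op 11: best P0=NH0 P1=NH3 P2=NH2
Op 12: best P0=NH0 P1=NH3 P2=NH2

Answer: P0:NH0 P1:NH3 P2:NH2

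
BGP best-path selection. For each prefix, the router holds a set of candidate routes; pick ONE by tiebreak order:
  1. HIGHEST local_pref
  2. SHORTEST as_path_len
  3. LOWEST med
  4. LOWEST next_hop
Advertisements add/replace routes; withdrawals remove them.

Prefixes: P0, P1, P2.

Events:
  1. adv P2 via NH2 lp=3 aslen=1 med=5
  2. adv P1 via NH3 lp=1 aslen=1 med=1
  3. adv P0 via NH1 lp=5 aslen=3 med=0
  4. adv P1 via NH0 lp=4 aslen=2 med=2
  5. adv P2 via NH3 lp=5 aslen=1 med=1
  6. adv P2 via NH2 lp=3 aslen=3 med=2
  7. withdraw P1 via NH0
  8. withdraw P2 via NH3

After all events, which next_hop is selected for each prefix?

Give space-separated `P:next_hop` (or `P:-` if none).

Op 1: best P0=- P1=- P2=NH2
Op 2: best P0=- P1=NH3 P2=NH2
Op 3: best P0=NH1 P1=NH3 P2=NH2
Op 4: best P0=NH1 P1=NH0 P2=NH2
Op 5: best P0=NH1 P1=NH0 P2=NH3
Op 6: best P0=NH1 P1=NH0 P2=NH3
Op 7: best P0=NH1 P1=NH3 P2=NH3
Op 8: best P0=NH1 P1=NH3 P2=NH2

Answer: P0:NH1 P1:NH3 P2:NH2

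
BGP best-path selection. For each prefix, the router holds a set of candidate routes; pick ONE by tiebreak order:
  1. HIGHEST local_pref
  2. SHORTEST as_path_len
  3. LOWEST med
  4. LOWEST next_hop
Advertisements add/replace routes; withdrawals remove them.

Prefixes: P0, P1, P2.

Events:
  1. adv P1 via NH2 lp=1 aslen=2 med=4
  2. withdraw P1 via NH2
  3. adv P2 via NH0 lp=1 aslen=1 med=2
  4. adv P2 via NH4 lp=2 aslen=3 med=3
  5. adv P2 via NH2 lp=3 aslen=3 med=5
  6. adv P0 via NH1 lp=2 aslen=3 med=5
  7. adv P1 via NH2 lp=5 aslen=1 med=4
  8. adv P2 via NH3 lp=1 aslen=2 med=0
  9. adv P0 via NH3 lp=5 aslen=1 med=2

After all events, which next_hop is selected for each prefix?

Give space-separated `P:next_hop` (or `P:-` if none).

Answer: P0:NH3 P1:NH2 P2:NH2

Derivation:
Op 1: best P0=- P1=NH2 P2=-
Op 2: best P0=- P1=- P2=-
Op 3: best P0=- P1=- P2=NH0
Op 4: best P0=- P1=- P2=NH4
Op 5: best P0=- P1=- P2=NH2
Op 6: best P0=NH1 P1=- P2=NH2
Op 7: best P0=NH1 P1=NH2 P2=NH2
Op 8: best P0=NH1 P1=NH2 P2=NH2
Op 9: best P0=NH3 P1=NH2 P2=NH2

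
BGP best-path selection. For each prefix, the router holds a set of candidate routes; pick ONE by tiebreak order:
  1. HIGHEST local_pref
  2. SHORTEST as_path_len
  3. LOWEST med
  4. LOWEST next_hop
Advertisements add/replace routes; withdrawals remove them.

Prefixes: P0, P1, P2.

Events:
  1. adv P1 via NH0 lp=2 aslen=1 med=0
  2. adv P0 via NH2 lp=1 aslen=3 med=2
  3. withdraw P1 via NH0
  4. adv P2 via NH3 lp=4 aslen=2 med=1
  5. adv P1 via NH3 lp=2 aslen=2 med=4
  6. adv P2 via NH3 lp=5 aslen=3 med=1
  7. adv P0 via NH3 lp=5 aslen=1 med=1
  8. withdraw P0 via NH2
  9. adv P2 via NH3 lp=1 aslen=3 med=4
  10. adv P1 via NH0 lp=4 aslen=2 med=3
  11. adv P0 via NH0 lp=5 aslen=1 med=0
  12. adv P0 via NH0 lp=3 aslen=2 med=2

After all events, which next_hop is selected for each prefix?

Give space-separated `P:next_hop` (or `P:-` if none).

Op 1: best P0=- P1=NH0 P2=-
Op 2: best P0=NH2 P1=NH0 P2=-
Op 3: best P0=NH2 P1=- P2=-
Op 4: best P0=NH2 P1=- P2=NH3
Op 5: best P0=NH2 P1=NH3 P2=NH3
Op 6: best P0=NH2 P1=NH3 P2=NH3
Op 7: best P0=NH3 P1=NH3 P2=NH3
Op 8: best P0=NH3 P1=NH3 P2=NH3
Op 9: best P0=NH3 P1=NH3 P2=NH3
Op 10: best P0=NH3 P1=NH0 P2=NH3
Op 11: best P0=NH0 P1=NH0 P2=NH3
Op 12: best P0=NH3 P1=NH0 P2=NH3

Answer: P0:NH3 P1:NH0 P2:NH3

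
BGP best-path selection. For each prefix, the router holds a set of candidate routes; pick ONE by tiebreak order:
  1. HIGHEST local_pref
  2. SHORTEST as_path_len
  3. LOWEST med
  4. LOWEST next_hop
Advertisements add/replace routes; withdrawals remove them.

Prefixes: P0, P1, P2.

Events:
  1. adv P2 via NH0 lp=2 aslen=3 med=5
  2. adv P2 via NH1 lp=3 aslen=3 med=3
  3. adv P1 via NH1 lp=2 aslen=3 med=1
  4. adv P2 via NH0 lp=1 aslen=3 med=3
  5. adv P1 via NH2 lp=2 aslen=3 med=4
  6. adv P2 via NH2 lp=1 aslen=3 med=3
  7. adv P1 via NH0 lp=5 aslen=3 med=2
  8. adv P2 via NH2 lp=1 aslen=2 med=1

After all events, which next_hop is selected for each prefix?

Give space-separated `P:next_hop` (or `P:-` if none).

Answer: P0:- P1:NH0 P2:NH1

Derivation:
Op 1: best P0=- P1=- P2=NH0
Op 2: best P0=- P1=- P2=NH1
Op 3: best P0=- P1=NH1 P2=NH1
Op 4: best P0=- P1=NH1 P2=NH1
Op 5: best P0=- P1=NH1 P2=NH1
Op 6: best P0=- P1=NH1 P2=NH1
Op 7: best P0=- P1=NH0 P2=NH1
Op 8: best P0=- P1=NH0 P2=NH1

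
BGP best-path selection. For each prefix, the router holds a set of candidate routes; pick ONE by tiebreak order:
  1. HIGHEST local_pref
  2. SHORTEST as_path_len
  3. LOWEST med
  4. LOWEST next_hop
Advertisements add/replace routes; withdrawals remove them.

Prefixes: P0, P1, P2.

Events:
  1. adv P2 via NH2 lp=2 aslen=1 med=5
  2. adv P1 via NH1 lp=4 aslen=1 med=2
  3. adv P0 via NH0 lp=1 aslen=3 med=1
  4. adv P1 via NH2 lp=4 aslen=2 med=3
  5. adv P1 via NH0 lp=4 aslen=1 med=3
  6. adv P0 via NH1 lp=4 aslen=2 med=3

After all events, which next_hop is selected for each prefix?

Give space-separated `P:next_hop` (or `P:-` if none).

Answer: P0:NH1 P1:NH1 P2:NH2

Derivation:
Op 1: best P0=- P1=- P2=NH2
Op 2: best P0=- P1=NH1 P2=NH2
Op 3: best P0=NH0 P1=NH1 P2=NH2
Op 4: best P0=NH0 P1=NH1 P2=NH2
Op 5: best P0=NH0 P1=NH1 P2=NH2
Op 6: best P0=NH1 P1=NH1 P2=NH2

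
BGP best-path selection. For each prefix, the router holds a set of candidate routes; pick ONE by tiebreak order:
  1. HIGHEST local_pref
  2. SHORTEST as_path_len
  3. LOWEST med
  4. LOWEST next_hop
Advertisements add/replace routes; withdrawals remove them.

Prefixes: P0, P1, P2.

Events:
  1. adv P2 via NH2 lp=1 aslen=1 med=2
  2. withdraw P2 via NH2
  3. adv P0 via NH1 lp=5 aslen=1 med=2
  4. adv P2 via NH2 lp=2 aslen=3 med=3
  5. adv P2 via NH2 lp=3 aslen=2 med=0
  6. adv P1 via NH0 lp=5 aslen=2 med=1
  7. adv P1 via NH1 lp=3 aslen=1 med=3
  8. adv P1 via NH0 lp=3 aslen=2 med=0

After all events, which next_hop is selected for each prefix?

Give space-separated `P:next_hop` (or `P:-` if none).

Op 1: best P0=- P1=- P2=NH2
Op 2: best P0=- P1=- P2=-
Op 3: best P0=NH1 P1=- P2=-
Op 4: best P0=NH1 P1=- P2=NH2
Op 5: best P0=NH1 P1=- P2=NH2
Op 6: best P0=NH1 P1=NH0 P2=NH2
Op 7: best P0=NH1 P1=NH0 P2=NH2
Op 8: best P0=NH1 P1=NH1 P2=NH2

Answer: P0:NH1 P1:NH1 P2:NH2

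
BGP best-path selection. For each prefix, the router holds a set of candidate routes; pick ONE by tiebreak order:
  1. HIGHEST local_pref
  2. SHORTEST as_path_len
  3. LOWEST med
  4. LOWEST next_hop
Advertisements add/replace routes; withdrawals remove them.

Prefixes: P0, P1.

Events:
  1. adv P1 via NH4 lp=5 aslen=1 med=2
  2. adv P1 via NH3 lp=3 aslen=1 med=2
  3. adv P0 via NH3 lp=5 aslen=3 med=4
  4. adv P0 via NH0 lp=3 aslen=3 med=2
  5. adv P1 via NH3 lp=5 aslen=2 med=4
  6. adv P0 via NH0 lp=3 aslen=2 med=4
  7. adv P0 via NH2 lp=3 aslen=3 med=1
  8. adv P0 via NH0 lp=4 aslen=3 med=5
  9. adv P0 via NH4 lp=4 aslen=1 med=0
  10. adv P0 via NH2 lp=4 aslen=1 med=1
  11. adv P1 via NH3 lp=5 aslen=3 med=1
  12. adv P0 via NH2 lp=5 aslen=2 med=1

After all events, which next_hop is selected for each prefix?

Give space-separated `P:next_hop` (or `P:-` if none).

Answer: P0:NH2 P1:NH4

Derivation:
Op 1: best P0=- P1=NH4
Op 2: best P0=- P1=NH4
Op 3: best P0=NH3 P1=NH4
Op 4: best P0=NH3 P1=NH4
Op 5: best P0=NH3 P1=NH4
Op 6: best P0=NH3 P1=NH4
Op 7: best P0=NH3 P1=NH4
Op 8: best P0=NH3 P1=NH4
Op 9: best P0=NH3 P1=NH4
Op 10: best P0=NH3 P1=NH4
Op 11: best P0=NH3 P1=NH4
Op 12: best P0=NH2 P1=NH4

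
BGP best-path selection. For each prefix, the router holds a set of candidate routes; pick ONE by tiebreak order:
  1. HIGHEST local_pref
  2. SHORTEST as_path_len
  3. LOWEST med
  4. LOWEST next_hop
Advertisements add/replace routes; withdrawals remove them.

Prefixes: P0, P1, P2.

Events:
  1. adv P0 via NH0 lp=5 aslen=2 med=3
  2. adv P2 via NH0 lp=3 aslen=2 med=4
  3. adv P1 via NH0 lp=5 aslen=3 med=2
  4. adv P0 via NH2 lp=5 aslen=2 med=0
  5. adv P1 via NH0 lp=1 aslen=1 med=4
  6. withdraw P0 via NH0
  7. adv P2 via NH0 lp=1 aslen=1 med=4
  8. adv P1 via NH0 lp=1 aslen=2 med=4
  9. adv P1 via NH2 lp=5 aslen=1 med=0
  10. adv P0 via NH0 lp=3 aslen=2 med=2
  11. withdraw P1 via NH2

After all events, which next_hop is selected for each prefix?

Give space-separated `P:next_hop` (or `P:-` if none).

Op 1: best P0=NH0 P1=- P2=-
Op 2: best P0=NH0 P1=- P2=NH0
Op 3: best P0=NH0 P1=NH0 P2=NH0
Op 4: best P0=NH2 P1=NH0 P2=NH0
Op 5: best P0=NH2 P1=NH0 P2=NH0
Op 6: best P0=NH2 P1=NH0 P2=NH0
Op 7: best P0=NH2 P1=NH0 P2=NH0
Op 8: best P0=NH2 P1=NH0 P2=NH0
Op 9: best P0=NH2 P1=NH2 P2=NH0
Op 10: best P0=NH2 P1=NH2 P2=NH0
Op 11: best P0=NH2 P1=NH0 P2=NH0

Answer: P0:NH2 P1:NH0 P2:NH0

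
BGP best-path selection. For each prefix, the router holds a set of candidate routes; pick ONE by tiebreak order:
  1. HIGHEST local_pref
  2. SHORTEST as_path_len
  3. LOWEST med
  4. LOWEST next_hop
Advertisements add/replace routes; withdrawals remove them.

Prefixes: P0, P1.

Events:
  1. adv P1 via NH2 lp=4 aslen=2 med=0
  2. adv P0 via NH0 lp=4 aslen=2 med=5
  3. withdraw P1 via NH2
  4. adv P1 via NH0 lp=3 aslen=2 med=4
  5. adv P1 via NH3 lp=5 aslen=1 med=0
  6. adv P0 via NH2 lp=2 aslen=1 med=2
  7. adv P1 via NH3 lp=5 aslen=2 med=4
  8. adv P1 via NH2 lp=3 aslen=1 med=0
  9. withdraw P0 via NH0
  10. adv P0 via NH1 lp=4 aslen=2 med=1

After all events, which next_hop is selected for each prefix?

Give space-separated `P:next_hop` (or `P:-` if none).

Answer: P0:NH1 P1:NH3

Derivation:
Op 1: best P0=- P1=NH2
Op 2: best P0=NH0 P1=NH2
Op 3: best P0=NH0 P1=-
Op 4: best P0=NH0 P1=NH0
Op 5: best P0=NH0 P1=NH3
Op 6: best P0=NH0 P1=NH3
Op 7: best P0=NH0 P1=NH3
Op 8: best P0=NH0 P1=NH3
Op 9: best P0=NH2 P1=NH3
Op 10: best P0=NH1 P1=NH3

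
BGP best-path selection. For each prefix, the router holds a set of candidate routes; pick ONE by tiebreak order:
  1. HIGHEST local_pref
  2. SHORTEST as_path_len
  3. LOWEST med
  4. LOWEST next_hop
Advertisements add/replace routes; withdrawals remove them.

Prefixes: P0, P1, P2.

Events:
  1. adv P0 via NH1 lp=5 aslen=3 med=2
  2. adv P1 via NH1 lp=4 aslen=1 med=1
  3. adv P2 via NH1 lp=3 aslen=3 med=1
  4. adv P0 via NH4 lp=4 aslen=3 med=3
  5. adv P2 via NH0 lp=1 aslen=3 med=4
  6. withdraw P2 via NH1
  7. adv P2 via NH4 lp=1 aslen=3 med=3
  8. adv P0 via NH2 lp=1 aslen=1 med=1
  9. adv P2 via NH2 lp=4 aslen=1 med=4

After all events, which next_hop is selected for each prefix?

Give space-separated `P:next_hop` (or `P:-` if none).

Answer: P0:NH1 P1:NH1 P2:NH2

Derivation:
Op 1: best P0=NH1 P1=- P2=-
Op 2: best P0=NH1 P1=NH1 P2=-
Op 3: best P0=NH1 P1=NH1 P2=NH1
Op 4: best P0=NH1 P1=NH1 P2=NH1
Op 5: best P0=NH1 P1=NH1 P2=NH1
Op 6: best P0=NH1 P1=NH1 P2=NH0
Op 7: best P0=NH1 P1=NH1 P2=NH4
Op 8: best P0=NH1 P1=NH1 P2=NH4
Op 9: best P0=NH1 P1=NH1 P2=NH2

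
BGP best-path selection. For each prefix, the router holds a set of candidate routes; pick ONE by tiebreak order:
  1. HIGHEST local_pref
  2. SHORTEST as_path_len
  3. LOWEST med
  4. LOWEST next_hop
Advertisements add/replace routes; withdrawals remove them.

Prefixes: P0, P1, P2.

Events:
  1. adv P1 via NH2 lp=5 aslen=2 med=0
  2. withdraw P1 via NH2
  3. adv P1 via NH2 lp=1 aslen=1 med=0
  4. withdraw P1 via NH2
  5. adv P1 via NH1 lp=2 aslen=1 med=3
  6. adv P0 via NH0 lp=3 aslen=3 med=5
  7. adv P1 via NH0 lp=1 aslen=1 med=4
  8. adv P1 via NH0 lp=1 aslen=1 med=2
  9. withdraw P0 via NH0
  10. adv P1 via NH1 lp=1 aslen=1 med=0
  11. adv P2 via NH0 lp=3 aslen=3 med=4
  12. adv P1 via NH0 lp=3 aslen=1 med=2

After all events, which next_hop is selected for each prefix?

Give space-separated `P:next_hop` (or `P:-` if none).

Answer: P0:- P1:NH0 P2:NH0

Derivation:
Op 1: best P0=- P1=NH2 P2=-
Op 2: best P0=- P1=- P2=-
Op 3: best P0=- P1=NH2 P2=-
Op 4: best P0=- P1=- P2=-
Op 5: best P0=- P1=NH1 P2=-
Op 6: best P0=NH0 P1=NH1 P2=-
Op 7: best P0=NH0 P1=NH1 P2=-
Op 8: best P0=NH0 P1=NH1 P2=-
Op 9: best P0=- P1=NH1 P2=-
Op 10: best P0=- P1=NH1 P2=-
Op 11: best P0=- P1=NH1 P2=NH0
Op 12: best P0=- P1=NH0 P2=NH0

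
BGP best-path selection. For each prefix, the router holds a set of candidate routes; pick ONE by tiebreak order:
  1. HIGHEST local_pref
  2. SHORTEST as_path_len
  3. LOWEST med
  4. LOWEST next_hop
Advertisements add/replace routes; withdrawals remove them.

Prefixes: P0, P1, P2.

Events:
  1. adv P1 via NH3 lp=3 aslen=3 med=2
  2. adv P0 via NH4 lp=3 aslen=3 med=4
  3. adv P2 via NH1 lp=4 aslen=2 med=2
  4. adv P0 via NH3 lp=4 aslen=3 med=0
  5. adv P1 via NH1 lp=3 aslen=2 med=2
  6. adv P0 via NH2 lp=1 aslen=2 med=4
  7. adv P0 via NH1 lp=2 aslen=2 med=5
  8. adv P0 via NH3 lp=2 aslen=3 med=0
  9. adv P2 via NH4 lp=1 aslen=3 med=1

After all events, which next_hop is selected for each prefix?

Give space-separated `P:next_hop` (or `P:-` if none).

Answer: P0:NH4 P1:NH1 P2:NH1

Derivation:
Op 1: best P0=- P1=NH3 P2=-
Op 2: best P0=NH4 P1=NH3 P2=-
Op 3: best P0=NH4 P1=NH3 P2=NH1
Op 4: best P0=NH3 P1=NH3 P2=NH1
Op 5: best P0=NH3 P1=NH1 P2=NH1
Op 6: best P0=NH3 P1=NH1 P2=NH1
Op 7: best P0=NH3 P1=NH1 P2=NH1
Op 8: best P0=NH4 P1=NH1 P2=NH1
Op 9: best P0=NH4 P1=NH1 P2=NH1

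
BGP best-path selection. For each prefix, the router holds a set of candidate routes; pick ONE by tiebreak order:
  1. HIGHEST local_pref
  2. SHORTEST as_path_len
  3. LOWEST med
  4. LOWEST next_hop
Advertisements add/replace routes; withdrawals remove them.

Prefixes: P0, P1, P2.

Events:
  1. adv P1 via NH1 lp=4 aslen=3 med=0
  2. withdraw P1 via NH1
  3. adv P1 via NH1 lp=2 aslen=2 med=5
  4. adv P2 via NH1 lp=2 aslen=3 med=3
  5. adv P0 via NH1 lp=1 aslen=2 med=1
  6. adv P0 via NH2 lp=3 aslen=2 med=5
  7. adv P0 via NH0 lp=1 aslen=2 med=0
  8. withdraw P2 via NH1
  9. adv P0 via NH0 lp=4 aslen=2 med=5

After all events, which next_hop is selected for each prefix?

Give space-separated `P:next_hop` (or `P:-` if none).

Op 1: best P0=- P1=NH1 P2=-
Op 2: best P0=- P1=- P2=-
Op 3: best P0=- P1=NH1 P2=-
Op 4: best P0=- P1=NH1 P2=NH1
Op 5: best P0=NH1 P1=NH1 P2=NH1
Op 6: best P0=NH2 P1=NH1 P2=NH1
Op 7: best P0=NH2 P1=NH1 P2=NH1
Op 8: best P0=NH2 P1=NH1 P2=-
Op 9: best P0=NH0 P1=NH1 P2=-

Answer: P0:NH0 P1:NH1 P2:-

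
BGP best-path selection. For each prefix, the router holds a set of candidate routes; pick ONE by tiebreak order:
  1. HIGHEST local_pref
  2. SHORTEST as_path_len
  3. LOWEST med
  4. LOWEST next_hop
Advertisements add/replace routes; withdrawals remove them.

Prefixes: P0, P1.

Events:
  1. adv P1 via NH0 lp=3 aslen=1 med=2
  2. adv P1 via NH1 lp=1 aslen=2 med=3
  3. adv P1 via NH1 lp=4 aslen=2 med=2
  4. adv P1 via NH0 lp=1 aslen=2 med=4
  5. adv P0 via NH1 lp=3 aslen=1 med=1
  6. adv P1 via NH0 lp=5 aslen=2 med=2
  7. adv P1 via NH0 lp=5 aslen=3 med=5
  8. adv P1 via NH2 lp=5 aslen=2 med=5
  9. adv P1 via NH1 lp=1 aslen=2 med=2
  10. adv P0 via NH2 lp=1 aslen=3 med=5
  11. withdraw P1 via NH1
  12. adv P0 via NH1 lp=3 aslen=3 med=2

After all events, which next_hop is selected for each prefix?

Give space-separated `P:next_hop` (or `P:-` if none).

Answer: P0:NH1 P1:NH2

Derivation:
Op 1: best P0=- P1=NH0
Op 2: best P0=- P1=NH0
Op 3: best P0=- P1=NH1
Op 4: best P0=- P1=NH1
Op 5: best P0=NH1 P1=NH1
Op 6: best P0=NH1 P1=NH0
Op 7: best P0=NH1 P1=NH0
Op 8: best P0=NH1 P1=NH2
Op 9: best P0=NH1 P1=NH2
Op 10: best P0=NH1 P1=NH2
Op 11: best P0=NH1 P1=NH2
Op 12: best P0=NH1 P1=NH2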